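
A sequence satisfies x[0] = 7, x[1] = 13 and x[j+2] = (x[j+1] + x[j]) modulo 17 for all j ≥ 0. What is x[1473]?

We have x[0] = 7,  x[1] = 13,  x[2] = 3,  x[3] = 16,  x[4] = 2,  x[5] = 1,  x[6] = 3,  x[7] = 4,  x[8] = 7,  x[9] = 11,  x[10] = 1,  x[11] = 12,  x[12] = 13,  x[13] = 8,  x[14] = 4,  x[15] = 12,  x[16] = 16,  x[17] = 11,  x[18] = 10,  x[19] = 4,  x[20] = 14,  x[21] = 1,  x[22] = 15,  x[23] = 16,  x[24] = 14,  x[25] = 13,  x[26] = 10,  x[27] = 6,  x[28] = 16,  x[29] = 5,  x[30] = 4,  x[31] = 9,  x[32] = 13,  x[33] = 5,  x[34] = 1,  x[35] = 6,  x[36] = 7,  x[37] = 13.
The sequence repeats with period 36.
(1473 - 0) mod 36 = 33, so x[1473] = x[33] = 5.

5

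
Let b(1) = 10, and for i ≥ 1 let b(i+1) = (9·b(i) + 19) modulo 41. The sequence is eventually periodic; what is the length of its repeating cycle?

4

Listing terms: b(1) = 10, b(2) = 27, b(3) = 16, b(4) = 40, b(5) = 10.
The sequence repeats with period 4.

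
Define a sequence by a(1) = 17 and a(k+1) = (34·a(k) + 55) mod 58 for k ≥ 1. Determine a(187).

7

a(1) = 17,  a(2) = 53,  a(3) = 1,  a(4) = 31,  a(5) = 7,  a(6) = 3,  a(7) = 41,  a(8) = 57,  a(9) = 21,  a(10) = 15,  a(11) = 43,  a(12) = 9,  a(13) = 13,  a(14) = 33,  a(15) = 17.
Since a(15) = a(1) = 17, the sequence is periodic with period 14.
(187 - 1) mod 14 = 4, so a(187) = a(5) = 7.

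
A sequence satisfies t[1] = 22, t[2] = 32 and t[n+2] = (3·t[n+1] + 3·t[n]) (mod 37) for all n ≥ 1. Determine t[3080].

5

We have t[1] = 22; t[2] = 32; t[3] = 14; t[4] = 27; t[5] = 12; t[6] = 6; t[7] = 17; t[8] = 32; t[9] = 36; t[10] = 19; t[11] = 17; t[12] = 34; t[13] = 5; t[14] = 6; t[15] = 33; t[16] = 6; t[17] = 6; t[18] = 36; t[19] = 15; t[20] = 5; t[21] = 23; t[22] = 10; t[23] = 25; t[24] = 31; t[25] = 20; t[26] = 5; t[27] = 1; t[28] = 18; t[29] = 20; t[30] = 3; t[31] = 32; t[32] = 31; t[33] = 4; t[34] = 31; t[35] = 31; t[36] = 1; t[37] = 22; t[38] = 32.
The sequence repeats with period 36.
(3080 - 1) mod 36 = 19, so t[3080] = t[20] = 5.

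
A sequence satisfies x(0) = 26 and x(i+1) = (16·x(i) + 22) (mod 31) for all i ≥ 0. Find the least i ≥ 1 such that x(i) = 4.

Computing terms: x(0) = 26, x(1) = 4, x(2) = 24, x(3) = 3, x(4) = 8, x(5) = 26.
The sequence repeats with period 5.
The value 4 first appears (with i ≥ 1) at x(1).

1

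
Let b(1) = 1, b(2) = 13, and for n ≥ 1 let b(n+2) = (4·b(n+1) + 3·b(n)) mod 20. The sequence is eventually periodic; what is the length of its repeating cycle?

24

Listing terms: b(1) = 1, b(2) = 13, b(3) = 15, b(4) = 19, b(5) = 1, b(6) = 1, b(7) = 7, b(8) = 11, b(9) = 5, b(10) = 13, b(11) = 7, b(12) = 7, b(13) = 9, b(14) = 17, b(15) = 15, b(16) = 11, b(17) = 9, b(18) = 9, b(19) = 3, b(20) = 19, b(21) = 5, b(22) = 17, b(23) = 3, b(24) = 3, b(25) = 1, b(26) = 13.
Since (b(25), b(26)) = (b(1), b(2)) = (1, 13) (two consecutive terms determine the rest), the sequence is periodic with period 24.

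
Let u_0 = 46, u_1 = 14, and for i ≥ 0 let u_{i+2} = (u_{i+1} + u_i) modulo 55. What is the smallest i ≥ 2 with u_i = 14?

21

Computing terms: u_0 = 46, u_1 = 14, u_2 = 5, u_3 = 19, u_4 = 24, u_5 = 43, u_6 = 12, u_7 = 0, u_8 = 12, u_9 = 12, u_{10} = 24, u_{11} = 36, u_{12} = 5, u_{13} = 41, u_{14} = 46, u_{15} = 32, u_{16} = 23, u_{17} = 0, u_{18} = 23, u_{19} = 23, u_{20} = 46, u_{21} = 14.
The sequence repeats with period 20.
The value 14 next appears (with i ≥ 2) at u_{21}.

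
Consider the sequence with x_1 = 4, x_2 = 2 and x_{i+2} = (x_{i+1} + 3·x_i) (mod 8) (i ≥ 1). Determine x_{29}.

6

Computing terms: x_1 = 4; x_2 = 2; x_3 = 6; x_4 = 4; x_5 = 6; x_6 = 2; x_7 = 4; x_8 = 2.
The sequence repeats with period 6.
So x_{29} = x_{1 + ((29-1) mod 6)} = x_5 = 6.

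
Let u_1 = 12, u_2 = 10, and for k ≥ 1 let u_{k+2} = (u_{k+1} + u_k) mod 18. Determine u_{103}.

Computing terms: u_1 = 12,  u_2 = 10,  u_3 = 4,  u_4 = 14,  u_5 = 0,  u_6 = 14,  u_7 = 14,  u_8 = 10,  u_9 = 6,  u_{10} = 16,  u_{11} = 4,  u_{12} = 2,  u_{13} = 6,  u_{14} = 8,  u_{15} = 14,  u_{16} = 4,  u_{17} = 0,  u_{18} = 4,  u_{19} = 4,  u_{20} = 8,  u_{21} = 12,  u_{22} = 2,  u_{23} = 14,  u_{24} = 16,  u_{25} = 12,  u_{26} = 10.
The sequence repeats with period 24.
(103 - 1) mod 24 = 6, so u_{103} = u_7 = 14.

14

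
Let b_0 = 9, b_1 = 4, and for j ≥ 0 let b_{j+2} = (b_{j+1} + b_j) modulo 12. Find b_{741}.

b_0 = 9; b_1 = 4; b_2 = 1; b_3 = 5; b_4 = 6; b_5 = 11; b_6 = 5; b_7 = 4; b_8 = 9; b_9 = 1; b_{10} = 10; b_{11} = 11; b_{12} = 9; b_{13} = 8; b_{14} = 5; b_{15} = 1; b_{16} = 6; b_{17} = 7; b_{18} = 1; b_{19} = 8; b_{20} = 9; b_{21} = 5; b_{22} = 2; b_{23} = 7; b_{24} = 9; b_{25} = 4.
The sequence repeats with period 24.
So b_{741} = b_{0 + ((741-0) mod 24)} = b_{21} = 5.

5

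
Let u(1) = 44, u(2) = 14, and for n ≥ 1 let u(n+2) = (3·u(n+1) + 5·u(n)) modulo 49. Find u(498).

3

u(1) = 44, u(2) = 14, u(3) = 17, u(4) = 23, u(5) = 7, u(6) = 38, u(7) = 2, u(8) = 0, u(9) = 10, u(10) = 30, u(11) = 42, u(12) = 31, u(13) = 9, u(14) = 35, u(15) = 3, u(16) = 37, u(17) = 28, u(18) = 24, u(19) = 16, u(20) = 21, u(21) = 45, u(22) = 44, u(23) = 14.
The sequence repeats with period 21.
So u(498) = u(1 + ((498-1) mod 21)) = u(15) = 3.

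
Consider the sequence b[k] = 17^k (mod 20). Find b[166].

We have b[1] = 17; b[2] = 9; b[3] = 13; b[4] = 1; b[5] = 17.
Since b[5] = b[1] = 17, the sequence is periodic with period 4.
(166 - 1) mod 4 = 1, so b[166] = b[2] = 9.

9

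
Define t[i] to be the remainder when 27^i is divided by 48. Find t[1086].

t[0] = 1, t[1] = 27, t[2] = 9, t[3] = 3, t[4] = 33, t[5] = 27.
Since t[5] = t[1] = 27, the sequence is eventually periodic: after a pre-period of length 1 it cycles with period 4.
For i ≥ 1, t[i] depends only on (i - 1) mod 4. (1086 - 1) mod 4 = 1, so t[1086] = t[2] = 9.

9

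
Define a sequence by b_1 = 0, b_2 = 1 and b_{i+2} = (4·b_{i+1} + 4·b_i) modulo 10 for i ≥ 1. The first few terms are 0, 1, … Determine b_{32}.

6

b_1 = 0, b_2 = 1, b_3 = 4, b_4 = 0, b_5 = 6, b_6 = 4, b_7 = 0.
Since (b_6, b_7) = (b_3, b_4) = (4, 0) (two consecutive terms determine the rest), the sequence is eventually periodic: after a pre-period of length 2 it cycles with period 3.
For i ≥ 3, b_i depends only on (i - 3) mod 3. (32 - 3) mod 3 = 2, so b_{32} = b_5 = 6.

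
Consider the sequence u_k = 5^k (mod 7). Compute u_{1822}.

Listing terms: u_0 = 1; u_1 = 5; u_2 = 4; u_3 = 6; u_4 = 2; u_5 = 3; u_6 = 1.
The sequence repeats with period 6.
So u_{1822} = u_{0 + ((1822-0) mod 6)} = u_4 = 2.

2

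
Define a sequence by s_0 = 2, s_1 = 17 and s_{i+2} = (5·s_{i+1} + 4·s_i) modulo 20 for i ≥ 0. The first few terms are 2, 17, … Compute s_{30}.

Listing terms: s_0 = 2; s_1 = 17; s_2 = 13; s_3 = 13; s_4 = 17; s_5 = 17; s_6 = 13.
Since (s_5, s_6) = (s_1, s_2) = (17, 13) (two consecutive terms determine the rest), the sequence is eventually periodic: after a pre-period of length 1 it cycles with period 4.
For i ≥ 1, s_i depends only on (i - 1) mod 4. (30 - 1) mod 4 = 1, so s_{30} = s_2 = 13.

13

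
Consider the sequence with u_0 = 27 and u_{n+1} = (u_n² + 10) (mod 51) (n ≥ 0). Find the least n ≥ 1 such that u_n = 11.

Computing terms: u_0 = 27; u_1 = 25; u_2 = 23; u_3 = 29; u_4 = 35; u_5 = 11; u_6 = 29.
Since u_6 = u_3 = 29, the sequence is eventually periodic: after a pre-period of length 3 it cycles with period 3.
The value 11 first appears (with n ≥ 1) at u_5.

5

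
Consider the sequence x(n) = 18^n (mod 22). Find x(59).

8

x(0) = 1,  x(1) = 18,  x(2) = 16,  x(3) = 2,  x(4) = 14,  x(5) = 10,  x(6) = 4,  x(7) = 6,  x(8) = 20,  x(9) = 8,  x(10) = 12,  x(11) = 18.
Since x(11) = x(1) = 18, the sequence is eventually periodic: after a pre-period of length 1 it cycles with period 10.
For n ≥ 1, x(n) depends only on (n - 1) mod 10. (59 - 1) mod 10 = 8, so x(59) = x(9) = 8.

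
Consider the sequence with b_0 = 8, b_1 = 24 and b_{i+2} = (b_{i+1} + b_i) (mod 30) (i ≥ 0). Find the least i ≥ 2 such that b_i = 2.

Listing terms: b_0 = 8,  b_1 = 24,  b_2 = 2,  b_3 = 26,  b_4 = 28,  b_5 = 24,  b_6 = 22,  b_7 = 16,  b_8 = 8,  b_9 = 24.
The sequence repeats with period 8.
The value 2 first appears (with i ≥ 2) at b_2.

2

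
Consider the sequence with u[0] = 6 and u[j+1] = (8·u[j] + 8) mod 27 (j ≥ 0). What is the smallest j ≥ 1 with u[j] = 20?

5

Computing terms: u[0] = 6, u[1] = 2, u[2] = 24, u[3] = 11, u[4] = 15, u[5] = 20, u[6] = 6.
The sequence repeats with period 6.
The value 20 first appears (with j ≥ 1) at u[5].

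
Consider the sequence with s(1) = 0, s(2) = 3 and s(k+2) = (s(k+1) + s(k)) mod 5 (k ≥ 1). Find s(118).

Computing terms: s(1) = 0,  s(2) = 3,  s(3) = 3,  s(4) = 1,  s(5) = 4,  s(6) = 0,  s(7) = 4,  s(8) = 4,  s(9) = 3,  s(10) = 2,  s(11) = 0,  s(12) = 2,  s(13) = 2,  s(14) = 4,  s(15) = 1,  s(16) = 0,  s(17) = 1,  s(18) = 1,  s(19) = 2,  s(20) = 3,  s(21) = 0,  s(22) = 3.
Since (s(21), s(22)) = (s(1), s(2)) = (0, 3) (two consecutive terms determine the rest), the sequence is periodic with period 20.
(118 - 1) mod 20 = 17, so s(118) = s(18) = 1.

1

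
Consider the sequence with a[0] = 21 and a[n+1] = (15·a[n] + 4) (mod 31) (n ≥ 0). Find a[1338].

a[0] = 21; a[1] = 9; a[2] = 15; a[3] = 12; a[4] = 29; a[5] = 5; a[6] = 17; a[7] = 11; a[8] = 14; a[9] = 28; a[10] = 21.
The sequence repeats with period 10.
So a[1338] = a[0 + ((1338-0) mod 10)] = a[8] = 14.

14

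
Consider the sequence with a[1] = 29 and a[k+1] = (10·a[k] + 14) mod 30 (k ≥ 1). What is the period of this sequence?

Computing terms: a[1] = 29; a[2] = 4; a[3] = 24; a[4] = 14; a[5] = 4.
Since a[5] = a[2] = 4, the sequence is eventually periodic: after a pre-period of length 1 it cycles with period 3.

3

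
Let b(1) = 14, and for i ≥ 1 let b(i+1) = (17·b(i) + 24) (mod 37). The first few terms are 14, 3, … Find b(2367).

Computing terms: b(1) = 14; b(2) = 3; b(3) = 1; b(4) = 4; b(5) = 18; b(6) = 34; b(7) = 10; b(8) = 9; b(9) = 29; b(10) = 36; b(11) = 7; b(12) = 32; b(13) = 13; b(14) = 23; b(15) = 8; b(16) = 12; b(17) = 6; b(18) = 15; b(19) = 20; b(20) = 31; b(21) = 33; b(22) = 30; b(23) = 16; b(24) = 0; b(25) = 24; b(26) = 25; b(27) = 5; b(28) = 35; b(29) = 27; b(30) = 2; b(31) = 21; b(32) = 11; b(33) = 26; b(34) = 22; b(35) = 28; b(36) = 19; b(37) = 14.
The sequence repeats with period 36.
So b(2367) = b(1 + ((2367-1) mod 36)) = b(27) = 5.

5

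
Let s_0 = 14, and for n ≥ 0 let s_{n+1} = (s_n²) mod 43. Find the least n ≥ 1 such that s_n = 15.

Computing terms: s_0 = 14, s_1 = 24, s_2 = 17, s_3 = 31, s_4 = 15, s_5 = 10, s_6 = 14.
Since s_6 = s_0 = 14, the sequence is periodic with period 6.
The value 15 first appears (with n ≥ 1) at s_4.

4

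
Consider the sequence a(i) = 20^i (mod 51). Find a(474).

25

a(0) = 1,  a(1) = 20,  a(2) = 43,  a(3) = 44,  a(4) = 13,  a(5) = 5,  a(6) = 49,  a(7) = 11,  a(8) = 16,  a(9) = 14,  a(10) = 25,  a(11) = 41,  a(12) = 4,  a(13) = 29,  a(14) = 19,  a(15) = 23,  a(16) = 1.
Since a(16) = a(0) = 1, the sequence is periodic with period 16.
(474 - 0) mod 16 = 10, so a(474) = a(10) = 25.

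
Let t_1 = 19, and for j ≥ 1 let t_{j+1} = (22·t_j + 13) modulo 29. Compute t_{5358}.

13

Listing terms: t_1 = 19,  t_2 = 25,  t_3 = 12,  t_4 = 16,  t_5 = 17,  t_6 = 10,  t_7 = 1,  t_8 = 6,  t_9 = 0,  t_{10} = 13,  t_{11} = 9,  t_{12} = 8,  t_{13} = 15,  t_{14} = 24,  t_{15} = 19.
The sequence repeats with period 14.
So t_{5358} = t_{1 + ((5358-1) mod 14)} = t_{10} = 13.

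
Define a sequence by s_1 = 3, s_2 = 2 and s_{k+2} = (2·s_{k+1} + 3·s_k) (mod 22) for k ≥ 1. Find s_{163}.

Listing terms: s_1 = 3, s_2 = 2, s_3 = 13, s_4 = 10, s_5 = 15, s_6 = 16, s_7 = 11, s_8 = 4, s_9 = 19, s_{10} = 6, s_{11} = 3, s_{12} = 2.
Since (s_{11}, s_{12}) = (s_1, s_2) = (3, 2) (two consecutive terms determine the rest), the sequence is periodic with period 10.
So s_{163} = s_{1 + ((163-1) mod 10)} = s_3 = 13.

13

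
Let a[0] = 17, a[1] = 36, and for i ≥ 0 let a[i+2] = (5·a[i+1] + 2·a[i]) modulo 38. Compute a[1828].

18

Listing terms: a[0] = 17; a[1] = 36; a[2] = 24; a[3] = 2; a[4] = 20; a[5] = 28; a[6] = 28; a[7] = 6; a[8] = 10; a[9] = 24; a[10] = 26; a[11] = 26; a[12] = 30; a[13] = 12; a[14] = 6; a[15] = 16; a[16] = 16; a[17] = 36; a[18] = 22; a[19] = 30; a[20] = 4; a[21] = 4; a[22] = 28; a[23] = 34; a[24] = 36; a[25] = 20; a[26] = 20; a[27] = 26; a[28] = 18; a[29] = 28; a[30] = 24; a[31] = 24; a[32] = 16; a[33] = 14; a[34] = 26; a[35] = 6; a[36] = 6; a[37] = 4; a[38] = 32; a[39] = 16; a[40] = 30; a[41] = 30; a[42] = 20; a[43] = 8; a[44] = 4; a[45] = 36; a[46] = 36; a[47] = 24.
Since (a[46], a[47]) = (a[1], a[2]) = (36, 24) (two consecutive terms determine the rest), the sequence is eventually periodic: after a pre-period of length 1 it cycles with period 45.
For i ≥ 1, a[i] depends only on (i - 1) mod 45. (1828 - 1) mod 45 = 27, so a[1828] = a[28] = 18.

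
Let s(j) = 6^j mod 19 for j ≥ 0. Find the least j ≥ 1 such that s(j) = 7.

We have s(0) = 1; s(1) = 6; s(2) = 17; s(3) = 7; s(4) = 4; s(5) = 5; s(6) = 11; s(7) = 9; s(8) = 16; s(9) = 1.
The sequence repeats with period 9.
The value 7 first appears (with j ≥ 1) at s(3).

3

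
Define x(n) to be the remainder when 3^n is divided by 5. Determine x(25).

Listing terms: x(1) = 3; x(2) = 4; x(3) = 2; x(4) = 1; x(5) = 3.
The sequence repeats with period 4.
So x(25) = x(1 + ((25-1) mod 4)) = x(1) = 3.

3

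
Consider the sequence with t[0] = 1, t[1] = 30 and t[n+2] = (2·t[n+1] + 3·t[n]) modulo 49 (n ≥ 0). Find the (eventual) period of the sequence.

Computing terms: t[0] = 1, t[1] = 30, t[2] = 14, t[3] = 20, t[4] = 33, t[5] = 28, t[6] = 8, t[7] = 2, t[8] = 28, t[9] = 13, t[10] = 12, t[11] = 14, t[12] = 15, t[13] = 23, t[14] = 42, t[15] = 6, t[16] = 40, t[17] = 0, t[18] = 22, t[19] = 44, t[20] = 7, t[21] = 48, t[22] = 19, t[23] = 35, t[24] = 29, t[25] = 16, t[26] = 21, t[27] = 41, t[28] = 47, t[29] = 21, t[30] = 36, t[31] = 37, t[32] = 35, t[33] = 34, t[34] = 26, t[35] = 7, t[36] = 43, t[37] = 9, t[38] = 0, t[39] = 27, t[40] = 5, t[41] = 42, t[42] = 1, t[43] = 30.
The sequence repeats with period 42.

42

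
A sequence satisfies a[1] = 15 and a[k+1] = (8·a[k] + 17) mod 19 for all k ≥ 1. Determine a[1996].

a[1] = 15; a[2] = 4; a[3] = 11; a[4] = 10; a[5] = 2; a[6] = 14; a[7] = 15.
Since a[7] = a[1] = 15, the sequence is periodic with period 6.
(1996 - 1) mod 6 = 3, so a[1996] = a[4] = 10.

10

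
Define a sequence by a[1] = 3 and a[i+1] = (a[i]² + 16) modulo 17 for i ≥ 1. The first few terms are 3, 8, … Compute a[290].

a[1] = 3, a[2] = 8, a[3] = 12, a[4] = 7, a[5] = 14, a[6] = 8.
Since a[6] = a[2] = 8, the sequence is eventually periodic: after a pre-period of length 1 it cycles with period 4.
For i ≥ 2, a[i] depends only on (i - 2) mod 4. (290 - 2) mod 4 = 0, so a[290] = a[2] = 8.

8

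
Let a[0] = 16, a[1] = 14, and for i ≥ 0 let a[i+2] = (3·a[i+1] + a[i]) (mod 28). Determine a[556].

22

a[0] = 16,  a[1] = 14,  a[2] = 2,  a[3] = 20,  a[4] = 6,  a[5] = 10,  a[6] = 8,  a[7] = 6,  a[8] = 26,  a[9] = 0,  a[10] = 26,  a[11] = 22,  a[12] = 8,  a[13] = 18,  a[14] = 6,  a[15] = 8,  a[16] = 2,  a[17] = 14,  a[18] = 16,  a[19] = 6,  a[20] = 6,  a[21] = 24,  a[22] = 22,  a[23] = 6,  a[24] = 12,  a[25] = 14,  a[26] = 26,  a[27] = 8,  a[28] = 22,  a[29] = 18,  a[30] = 20,  a[31] = 22,  a[32] = 2,  a[33] = 0,  a[34] = 2,  a[35] = 6,  a[36] = 20,  a[37] = 10,  a[38] = 22,  a[39] = 20,  a[40] = 26,  a[41] = 14,  a[42] = 12,  a[43] = 22,  a[44] = 22,  a[45] = 4,  a[46] = 6,  a[47] = 22,  a[48] = 16,  a[49] = 14.
Since (a[48], a[49]) = (a[0], a[1]) = (16, 14) (two consecutive terms determine the rest), the sequence is periodic with period 48.
(556 - 0) mod 48 = 28, so a[556] = a[28] = 22.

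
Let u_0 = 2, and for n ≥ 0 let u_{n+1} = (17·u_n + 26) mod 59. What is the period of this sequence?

29

Listing terms: u_0 = 2, u_1 = 1, u_2 = 43, u_3 = 49, u_4 = 33, u_5 = 56, u_6 = 34, u_7 = 14, u_8 = 28, u_9 = 30, u_{10} = 5, u_{11} = 52, u_{12} = 25, u_{13} = 38, u_{14} = 23, u_{15} = 4, u_{16} = 35, u_{17} = 31, u_{18} = 22, u_{19} = 46, u_{20} = 41, u_{21} = 15, u_{22} = 45, u_{23} = 24, u_{24} = 21, u_{25} = 29, u_{26} = 47, u_{27} = 58, u_{28} = 9, u_{29} = 2.
The sequence repeats with period 29.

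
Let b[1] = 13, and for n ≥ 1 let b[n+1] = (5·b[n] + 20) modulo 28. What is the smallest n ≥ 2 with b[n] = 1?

Computing terms: b[1] = 13; b[2] = 1; b[3] = 25; b[4] = 5; b[5] = 17; b[6] = 21; b[7] = 13.
The sequence repeats with period 6.
The value 1 first appears (with n ≥ 2) at b[2].

2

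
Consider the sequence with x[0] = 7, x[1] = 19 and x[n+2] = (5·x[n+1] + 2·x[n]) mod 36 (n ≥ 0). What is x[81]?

x[0] = 7; x[1] = 19; x[2] = 1; x[3] = 7; x[4] = 1; x[5] = 19; x[6] = 25; x[7] = 19; x[8] = 1.
Since (x[7], x[8]) = (x[1], x[2]) = (19, 1) (two consecutive terms determine the rest), the sequence is eventually periodic: after a pre-period of length 1 it cycles with period 6.
For n ≥ 1, x[n] depends only on (n - 1) mod 6. (81 - 1) mod 6 = 2, so x[81] = x[3] = 7.

7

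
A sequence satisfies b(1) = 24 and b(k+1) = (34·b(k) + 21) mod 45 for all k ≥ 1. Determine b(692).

27

Listing terms: b(1) = 24, b(2) = 27, b(3) = 39, b(4) = 42, b(5) = 9, b(6) = 12, b(7) = 24.
The sequence repeats with period 6.
So b(692) = b(1 + ((692-1) mod 6)) = b(2) = 27.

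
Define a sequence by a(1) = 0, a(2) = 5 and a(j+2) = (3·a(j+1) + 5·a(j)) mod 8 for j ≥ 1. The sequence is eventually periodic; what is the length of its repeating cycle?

12

Computing terms: a(1) = 0; a(2) = 5; a(3) = 7; a(4) = 6; a(5) = 5; a(6) = 5; a(7) = 0; a(8) = 1; a(9) = 3; a(10) = 6; a(11) = 1; a(12) = 1; a(13) = 0; a(14) = 5.
The sequence repeats with period 12.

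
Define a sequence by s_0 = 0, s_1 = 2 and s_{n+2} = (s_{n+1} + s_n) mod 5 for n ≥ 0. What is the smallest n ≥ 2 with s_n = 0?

Listing terms: s_0 = 0; s_1 = 2; s_2 = 2; s_3 = 4; s_4 = 1; s_5 = 0; s_6 = 1; s_7 = 1; s_8 = 2; s_9 = 3; s_{10} = 0; s_{11} = 3; s_{12} = 3; s_{13} = 1; s_{14} = 4; s_{15} = 0; s_{16} = 4; s_{17} = 4; s_{18} = 3; s_{19} = 2; s_{20} = 0; s_{21} = 2.
Since (s_{20}, s_{21}) = (s_0, s_1) = (0, 2) (two consecutive terms determine the rest), the sequence is periodic with period 20.
The value 0 first appears (with n ≥ 2) at s_5.

5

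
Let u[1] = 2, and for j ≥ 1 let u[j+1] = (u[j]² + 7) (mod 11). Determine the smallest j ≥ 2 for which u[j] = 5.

6

Computing terms: u[1] = 2, u[2] = 0, u[3] = 7, u[4] = 1, u[5] = 8, u[6] = 5, u[7] = 10, u[8] = 8.
Since u[8] = u[5] = 8, the sequence is eventually periodic: after a pre-period of length 4 it cycles with period 3.
The value 5 first appears (with j ≥ 2) at u[6].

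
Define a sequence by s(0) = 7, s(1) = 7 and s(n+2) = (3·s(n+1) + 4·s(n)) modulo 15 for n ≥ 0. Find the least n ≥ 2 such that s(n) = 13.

We have s(0) = 7,  s(1) = 7,  s(2) = 4,  s(3) = 10,  s(4) = 1,  s(5) = 13,  s(6) = 13,  s(7) = 1,  s(8) = 10,  s(9) = 4,  s(10) = 7,  s(11) = 7.
Since (s(10), s(11)) = (s(0), s(1)) = (7, 7) (two consecutive terms determine the rest), the sequence is periodic with period 10.
The value 13 first appears (with n ≥ 2) at s(5).

5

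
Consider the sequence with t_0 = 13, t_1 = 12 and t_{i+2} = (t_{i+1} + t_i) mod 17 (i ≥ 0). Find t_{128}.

9

Listing terms: t_0 = 13, t_1 = 12, t_2 = 8, t_3 = 3, t_4 = 11, t_5 = 14, t_6 = 8, t_7 = 5, t_8 = 13, t_9 = 1, t_{10} = 14, t_{11} = 15, t_{12} = 12, t_{13} = 10, t_{14} = 5, t_{15} = 15, t_{16} = 3, t_{17} = 1, t_{18} = 4, t_{19} = 5, t_{20} = 9, t_{21} = 14, t_{22} = 6, t_{23} = 3, t_{24} = 9, t_{25} = 12, t_{26} = 4, t_{27} = 16, t_{28} = 3, t_{29} = 2, t_{30} = 5, t_{31} = 7, t_{32} = 12, t_{33} = 2, t_{34} = 14, t_{35} = 16, t_{36} = 13, t_{37} = 12.
The sequence repeats with period 36.
So t_{128} = t_{0 + ((128-0) mod 36)} = t_{20} = 9.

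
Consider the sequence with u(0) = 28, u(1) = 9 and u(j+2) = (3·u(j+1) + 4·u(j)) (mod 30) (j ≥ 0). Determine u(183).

Computing terms: u(0) = 28; u(1) = 9; u(2) = 19; u(3) = 3; u(4) = 25; u(5) = 27; u(6) = 1; u(7) = 21; u(8) = 7; u(9) = 15; u(10) = 13; u(11) = 9; u(12) = 19.
Since (u(11), u(12)) = (u(1), u(2)) = (9, 19) (two consecutive terms determine the rest), the sequence is eventually periodic: after a pre-period of length 1 it cycles with period 10.
For j ≥ 1, u(j) depends only on (j - 1) mod 10. (183 - 1) mod 10 = 2, so u(183) = u(3) = 3.

3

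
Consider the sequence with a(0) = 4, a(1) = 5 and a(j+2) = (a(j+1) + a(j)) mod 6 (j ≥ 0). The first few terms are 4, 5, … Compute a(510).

0

We have a(0) = 4, a(1) = 5, a(2) = 3, a(3) = 2, a(4) = 5, a(5) = 1, a(6) = 0, a(7) = 1, a(8) = 1, a(9) = 2, a(10) = 3, a(11) = 5, a(12) = 2, a(13) = 1, a(14) = 3, a(15) = 4, a(16) = 1, a(17) = 5, a(18) = 0, a(19) = 5, a(20) = 5, a(21) = 4, a(22) = 3, a(23) = 1, a(24) = 4, a(25) = 5.
Since (a(24), a(25)) = (a(0), a(1)) = (4, 5) (two consecutive terms determine the rest), the sequence is periodic with period 24.
(510 - 0) mod 24 = 6, so a(510) = a(6) = 0.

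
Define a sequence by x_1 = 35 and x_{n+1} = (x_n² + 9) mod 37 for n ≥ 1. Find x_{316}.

Computing terms: x_1 = 35,  x_2 = 13,  x_3 = 30,  x_4 = 21,  x_5 = 6,  x_6 = 8,  x_7 = 36,  x_8 = 10,  x_9 = 35.
Since x_9 = x_1 = 35, the sequence is periodic with period 8.
(316 - 1) mod 8 = 3, so x_{316} = x_4 = 21.

21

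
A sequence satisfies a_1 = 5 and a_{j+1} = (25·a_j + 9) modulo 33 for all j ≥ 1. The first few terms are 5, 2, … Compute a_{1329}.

We have a_1 = 5,  a_2 = 2,  a_3 = 26,  a_4 = 32,  a_5 = 17,  a_6 = 5.
Since a_6 = a_1 = 5, the sequence is periodic with period 5.
(1329 - 1) mod 5 = 3, so a_{1329} = a_4 = 32.

32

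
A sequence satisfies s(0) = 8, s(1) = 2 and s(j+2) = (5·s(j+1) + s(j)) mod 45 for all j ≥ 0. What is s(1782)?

Computing terms: s(0) = 8,  s(1) = 2,  s(2) = 18,  s(3) = 2,  s(4) = 28,  s(5) = 7,  s(6) = 18,  s(7) = 7,  s(8) = 8,  s(9) = 2.
The sequence repeats with period 8.
(1782 - 0) mod 8 = 6, so s(1782) = s(6) = 18.

18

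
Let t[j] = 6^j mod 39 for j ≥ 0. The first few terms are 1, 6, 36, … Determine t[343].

33

Listing terms: t[0] = 1; t[1] = 6; t[2] = 36; t[3] = 21; t[4] = 9; t[5] = 15; t[6] = 12; t[7] = 33; t[8] = 3; t[9] = 18; t[10] = 30; t[11] = 24; t[12] = 27; t[13] = 6.
Since t[13] = t[1] = 6, the sequence is eventually periodic: after a pre-period of length 1 it cycles with period 12.
For j ≥ 1, t[j] depends only on (j - 1) mod 12. (343 - 1) mod 12 = 6, so t[343] = t[7] = 33.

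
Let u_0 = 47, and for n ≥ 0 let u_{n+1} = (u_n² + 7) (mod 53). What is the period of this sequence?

6

u_0 = 47, u_1 = 43, u_2 = 1, u_3 = 8, u_4 = 18, u_5 = 13, u_6 = 17, u_7 = 31, u_8 = 14, u_9 = 44, u_{10} = 35, u_{11} = 13.
Since u_{11} = u_5 = 13, the sequence is eventually periodic: after a pre-period of length 5 it cycles with period 6.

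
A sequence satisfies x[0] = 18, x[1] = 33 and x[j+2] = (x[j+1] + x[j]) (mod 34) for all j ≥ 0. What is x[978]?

Computing terms: x[0] = 18, x[1] = 33, x[2] = 17, x[3] = 16, x[4] = 33, x[5] = 15, x[6] = 14, x[7] = 29, x[8] = 9, x[9] = 4, x[10] = 13, x[11] = 17, x[12] = 30, x[13] = 13, x[14] = 9, x[15] = 22, x[16] = 31, x[17] = 19, x[18] = 16, x[19] = 1, x[20] = 17, x[21] = 18, x[22] = 1, x[23] = 19, x[24] = 20, x[25] = 5, x[26] = 25, x[27] = 30, x[28] = 21, x[29] = 17, x[30] = 4, x[31] = 21, x[32] = 25, x[33] = 12, x[34] = 3, x[35] = 15, x[36] = 18, x[37] = 33.
The sequence repeats with period 36.
So x[978] = x[0 + ((978-0) mod 36)] = x[6] = 14.

14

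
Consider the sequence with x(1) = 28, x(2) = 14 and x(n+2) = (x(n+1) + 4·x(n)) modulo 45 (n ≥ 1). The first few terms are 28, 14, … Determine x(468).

Listing terms: x(1) = 28,  x(2) = 14,  x(3) = 36,  x(4) = 2,  x(5) = 11,  x(6) = 19,  x(7) = 18,  x(8) = 4,  x(9) = 31,  x(10) = 2,  x(11) = 36,  x(12) = 44,  x(13) = 8,  x(14) = 4,  x(15) = 36,  x(16) = 7,  x(17) = 16,  x(18) = 44,  x(19) = 18,  x(20) = 14,  x(21) = 41,  x(22) = 7,  x(23) = 36,  x(24) = 19,  x(25) = 28,  x(26) = 14.
The sequence repeats with period 24.
So x(468) = x(1 + ((468-1) mod 24)) = x(12) = 44.

44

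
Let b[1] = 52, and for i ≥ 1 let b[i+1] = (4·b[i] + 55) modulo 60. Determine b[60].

We have b[1] = 52; b[2] = 23; b[3] = 27; b[4] = 43; b[5] = 47; b[6] = 3; b[7] = 7; b[8] = 23.
Since b[8] = b[2] = 23, the sequence is eventually periodic: after a pre-period of length 1 it cycles with period 6.
For i ≥ 2, b[i] depends only on (i - 2) mod 6. (60 - 2) mod 6 = 4, so b[60] = b[6] = 3.

3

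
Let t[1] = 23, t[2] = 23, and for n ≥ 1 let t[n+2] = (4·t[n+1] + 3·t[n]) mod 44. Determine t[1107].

t[1] = 23,  t[2] = 23,  t[3] = 29,  t[4] = 9,  t[5] = 35,  t[6] = 35,  t[7] = 25,  t[8] = 29,  t[9] = 15,  t[10] = 15,  t[11] = 17,  t[12] = 25,  t[13] = 19,  t[14] = 19,  t[15] = 1,  t[16] = 17,  t[17] = 27,  t[18] = 27,  t[19] = 13,  t[20] = 1,  t[21] = 43,  t[22] = 43,  t[23] = 37,  t[24] = 13,  t[25] = 31,  t[26] = 31,  t[27] = 41,  t[28] = 37,  t[29] = 7,  t[30] = 7,  t[31] = 5,  t[32] = 41,  t[33] = 3,  t[34] = 3,  t[35] = 21,  t[36] = 5,  t[37] = 39,  t[38] = 39,  t[39] = 9,  t[40] = 21,  t[41] = 23,  t[42] = 23.
Since (t[41], t[42]) = (t[1], t[2]) = (23, 23) (two consecutive terms determine the rest), the sequence is periodic with period 40.
So t[1107] = t[1 + ((1107-1) mod 40)] = t[27] = 41.

41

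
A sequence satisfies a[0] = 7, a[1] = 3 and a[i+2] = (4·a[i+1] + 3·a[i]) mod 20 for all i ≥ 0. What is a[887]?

Computing terms: a[0] = 7,  a[1] = 3,  a[2] = 13,  a[3] = 1,  a[4] = 3,  a[5] = 15,  a[6] = 9,  a[7] = 1,  a[8] = 11,  a[9] = 7,  a[10] = 1,  a[11] = 5,  a[12] = 3,  a[13] = 7,  a[14] = 17,  a[15] = 9,  a[16] = 7,  a[17] = 15,  a[18] = 1,  a[19] = 9,  a[20] = 19,  a[21] = 3,  a[22] = 9,  a[23] = 5,  a[24] = 7,  a[25] = 3.
The sequence repeats with period 24.
So a[887] = a[0 + ((887-0) mod 24)] = a[23] = 5.

5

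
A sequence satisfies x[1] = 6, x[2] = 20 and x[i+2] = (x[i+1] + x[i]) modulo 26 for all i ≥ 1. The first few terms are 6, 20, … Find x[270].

6

Computing terms: x[1] = 6, x[2] = 20, x[3] = 0, x[4] = 20, x[5] = 20, x[6] = 14, x[7] = 8, x[8] = 22, x[9] = 4, x[10] = 0, x[11] = 4, x[12] = 4, x[13] = 8, x[14] = 12, x[15] = 20, x[16] = 6, x[17] = 0, x[18] = 6, x[19] = 6, x[20] = 12, x[21] = 18, x[22] = 4, x[23] = 22, x[24] = 0, x[25] = 22, x[26] = 22, x[27] = 18, x[28] = 14, x[29] = 6, x[30] = 20.
The sequence repeats with period 28.
(270 - 1) mod 28 = 17, so x[270] = x[18] = 6.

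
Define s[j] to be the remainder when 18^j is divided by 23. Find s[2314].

4

We have s[1] = 18; s[2] = 2; s[3] = 13; s[4] = 4; s[5] = 3; s[6] = 8; s[7] = 6; s[8] = 16; s[9] = 12; s[10] = 9; s[11] = 1; s[12] = 18.
Since s[12] = s[1] = 18, the sequence is periodic with period 11.
(2314 - 1) mod 11 = 3, so s[2314] = s[4] = 4.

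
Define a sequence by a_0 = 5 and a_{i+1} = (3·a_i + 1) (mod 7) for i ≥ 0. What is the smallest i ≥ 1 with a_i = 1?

We have a_0 = 5; a_1 = 2; a_2 = 0; a_3 = 1; a_4 = 4; a_5 = 6; a_6 = 5.
Since a_6 = a_0 = 5, the sequence is periodic with period 6.
The value 1 first appears (with i ≥ 1) at a_3.

3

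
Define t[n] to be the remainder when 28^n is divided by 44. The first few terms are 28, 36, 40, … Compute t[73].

Computing terms: t[1] = 28,  t[2] = 36,  t[3] = 40,  t[4] = 20,  t[5] = 32,  t[6] = 16,  t[7] = 8,  t[8] = 4,  t[9] = 24,  t[10] = 12,  t[11] = 28.
Since t[11] = t[1] = 28, the sequence is periodic with period 10.
(73 - 1) mod 10 = 2, so t[73] = t[3] = 40.

40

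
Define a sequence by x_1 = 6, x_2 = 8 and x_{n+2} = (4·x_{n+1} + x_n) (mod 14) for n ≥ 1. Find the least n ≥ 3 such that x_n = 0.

Listing terms: x_1 = 6; x_2 = 8; x_3 = 10; x_4 = 6; x_5 = 6; x_6 = 2; x_7 = 0; x_8 = 2; x_9 = 8; x_{10} = 6; x_{11} = 4; x_{12} = 8; x_{13} = 8; x_{14} = 12; x_{15} = 0; x_{16} = 12; x_{17} = 6; x_{18} = 8.
Since (x_{17}, x_{18}) = (x_1, x_2) = (6, 8) (two consecutive terms determine the rest), the sequence is periodic with period 16.
The value 0 first appears (with n ≥ 3) at x_7.

7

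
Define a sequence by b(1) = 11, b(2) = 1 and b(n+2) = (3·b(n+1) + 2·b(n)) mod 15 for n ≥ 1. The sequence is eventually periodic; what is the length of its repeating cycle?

24

Computing terms: b(1) = 11; b(2) = 1; b(3) = 10; b(4) = 2; b(5) = 11; b(6) = 7; b(7) = 13; b(8) = 8; b(9) = 5; b(10) = 1; b(11) = 13; b(12) = 11; b(13) = 14; b(14) = 4; b(15) = 10; b(16) = 8; b(17) = 14; b(18) = 13; b(19) = 7; b(20) = 2; b(21) = 5; b(22) = 4; b(23) = 7; b(24) = 14; b(25) = 11; b(26) = 1.
Since (b(25), b(26)) = (b(1), b(2)) = (11, 1) (two consecutive terms determine the rest), the sequence is periodic with period 24.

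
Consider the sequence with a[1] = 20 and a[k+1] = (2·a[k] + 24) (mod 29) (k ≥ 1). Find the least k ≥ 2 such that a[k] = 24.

a[1] = 20; a[2] = 6; a[3] = 7; a[4] = 9; a[5] = 13; a[6] = 21; a[7] = 8; a[8] = 11; a[9] = 17; a[10] = 0; a[11] = 24; a[12] = 14; a[13] = 23; a[14] = 12; a[15] = 19; a[16] = 4; a[17] = 3; a[18] = 1; a[19] = 26; a[20] = 18; a[21] = 2; a[22] = 28; a[23] = 22; a[24] = 10; a[25] = 15; a[26] = 25; a[27] = 16; a[28] = 27; a[29] = 20.
Since a[29] = a[1] = 20, the sequence is periodic with period 28.
The value 24 first appears (with k ≥ 2) at a[11].

11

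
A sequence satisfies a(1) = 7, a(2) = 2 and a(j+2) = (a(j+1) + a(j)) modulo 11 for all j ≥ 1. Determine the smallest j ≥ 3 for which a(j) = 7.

a(1) = 7; a(2) = 2; a(3) = 9; a(4) = 0; a(5) = 9; a(6) = 9; a(7) = 7; a(8) = 5; a(9) = 1; a(10) = 6; a(11) = 7; a(12) = 2.
Since (a(11), a(12)) = (a(1), a(2)) = (7, 2) (two consecutive terms determine the rest), the sequence is periodic with period 10.
The value 7 first appears (with j ≥ 3) at a(7).

7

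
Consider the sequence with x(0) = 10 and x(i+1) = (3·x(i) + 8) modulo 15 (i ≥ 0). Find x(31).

14

Computing terms: x(0) = 10,  x(1) = 8,  x(2) = 2,  x(3) = 14,  x(4) = 5,  x(5) = 8.
Since x(5) = x(1) = 8, the sequence is eventually periodic: after a pre-period of length 1 it cycles with period 4.
For i ≥ 1, x(i) depends only on (i - 1) mod 4. (31 - 1) mod 4 = 2, so x(31) = x(3) = 14.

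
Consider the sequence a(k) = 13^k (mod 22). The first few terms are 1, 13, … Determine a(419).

17

Computing terms: a(0) = 1; a(1) = 13; a(2) = 15; a(3) = 19; a(4) = 5; a(5) = 21; a(6) = 9; a(7) = 7; a(8) = 3; a(9) = 17; a(10) = 1.
Since a(10) = a(0) = 1, the sequence is periodic with period 10.
(419 - 0) mod 10 = 9, so a(419) = a(9) = 17.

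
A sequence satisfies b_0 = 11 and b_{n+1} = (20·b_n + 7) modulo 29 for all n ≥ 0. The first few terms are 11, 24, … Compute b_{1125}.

13

Listing terms: b_0 = 11,  b_1 = 24,  b_2 = 23,  b_3 = 3,  b_4 = 9,  b_5 = 13,  b_6 = 6,  b_7 = 11.
Since b_7 = b_0 = 11, the sequence is periodic with period 7.
(1125 - 0) mod 7 = 5, so b_{1125} = b_5 = 13.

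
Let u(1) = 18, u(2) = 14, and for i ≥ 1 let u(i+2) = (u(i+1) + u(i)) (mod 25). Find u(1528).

Listing terms: u(1) = 18, u(2) = 14, u(3) = 7, u(4) = 21, u(5) = 3, u(6) = 24, u(7) = 2, u(8) = 1, u(9) = 3, u(10) = 4, u(11) = 7, u(12) = 11, u(13) = 18, u(14) = 4, u(15) = 22, u(16) = 1, u(17) = 23, u(18) = 24, u(19) = 22, u(20) = 21, u(21) = 18, u(22) = 14.
Since (u(21), u(22)) = (u(1), u(2)) = (18, 14) (two consecutive terms determine the rest), the sequence is periodic with period 20.
So u(1528) = u(1 + ((1528-1) mod 20)) = u(8) = 1.

1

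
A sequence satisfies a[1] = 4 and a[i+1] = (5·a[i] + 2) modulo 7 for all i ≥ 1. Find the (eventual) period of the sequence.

Computing terms: a[1] = 4; a[2] = 1; a[3] = 0; a[4] = 2; a[5] = 5; a[6] = 6; a[7] = 4.
The sequence repeats with period 6.

6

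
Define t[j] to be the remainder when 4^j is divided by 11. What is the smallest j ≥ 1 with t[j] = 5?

Computing terms: t[0] = 1,  t[1] = 4,  t[2] = 5,  t[3] = 9,  t[4] = 3,  t[5] = 1.
Since t[5] = t[0] = 1, the sequence is periodic with period 5.
The value 5 first appears (with j ≥ 1) at t[2].

2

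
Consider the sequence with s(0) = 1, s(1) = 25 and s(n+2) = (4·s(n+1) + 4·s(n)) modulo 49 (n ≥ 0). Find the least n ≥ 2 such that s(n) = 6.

2

Listing terms: s(0) = 1,  s(1) = 25,  s(2) = 6,  s(3) = 26,  s(4) = 30,  s(5) = 28,  s(6) = 36,  s(7) = 11,  s(8) = 41,  s(9) = 12,  s(10) = 16,  s(11) = 14,  s(12) = 22,  s(13) = 46,  s(14) = 27,  s(15) = 47,  s(16) = 2,  s(17) = 0,  s(18) = 8,  s(19) = 32,  s(20) = 13,  s(21) = 33,  s(22) = 37,  s(23) = 35,  s(24) = 43,  s(25) = 18,  s(26) = 48,  s(27) = 19,  s(28) = 23,  s(29) = 21,  s(30) = 29,  s(31) = 4,  s(32) = 34,  s(33) = 5,  s(34) = 9,  s(35) = 7,  s(36) = 15,  s(37) = 39,  s(38) = 20,  s(39) = 40,  s(40) = 44,  s(41) = 42,  s(42) = 1,  s(43) = 25.
The sequence repeats with period 42.
The value 6 first appears (with n ≥ 2) at s(2).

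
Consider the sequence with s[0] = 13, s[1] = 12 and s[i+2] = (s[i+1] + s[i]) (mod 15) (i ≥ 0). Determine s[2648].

Computing terms: s[0] = 13, s[1] = 12, s[2] = 10, s[3] = 7, s[4] = 2, s[5] = 9, s[6] = 11, s[7] = 5, s[8] = 1, s[9] = 6, s[10] = 7, s[11] = 13, s[12] = 5, s[13] = 3, s[14] = 8, s[15] = 11, s[16] = 4, s[17] = 0, s[18] = 4, s[19] = 4, s[20] = 8, s[21] = 12, s[22] = 5, s[23] = 2, s[24] = 7, s[25] = 9, s[26] = 1, s[27] = 10, s[28] = 11, s[29] = 6, s[30] = 2, s[31] = 8, s[32] = 10, s[33] = 3, s[34] = 13, s[35] = 1, s[36] = 14, s[37] = 0, s[38] = 14, s[39] = 14, s[40] = 13, s[41] = 12.
Since (s[40], s[41]) = (s[0], s[1]) = (13, 12) (two consecutive terms determine the rest), the sequence is periodic with period 40.
(2648 - 0) mod 40 = 8, so s[2648] = s[8] = 1.

1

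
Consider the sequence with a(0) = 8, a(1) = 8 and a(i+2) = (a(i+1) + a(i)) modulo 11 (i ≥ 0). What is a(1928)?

8

a(0) = 8; a(1) = 8; a(2) = 5; a(3) = 2; a(4) = 7; a(5) = 9; a(6) = 5; a(7) = 3; a(8) = 8; a(9) = 0; a(10) = 8; a(11) = 8.
Since (a(10), a(11)) = (a(0), a(1)) = (8, 8) (two consecutive terms determine the rest), the sequence is periodic with period 10.
(1928 - 0) mod 10 = 8, so a(1928) = a(8) = 8.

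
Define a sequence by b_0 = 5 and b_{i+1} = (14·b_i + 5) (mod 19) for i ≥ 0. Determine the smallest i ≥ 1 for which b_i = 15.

12

b_0 = 5, b_1 = 18, b_2 = 10, b_3 = 12, b_4 = 2, b_5 = 14, b_6 = 11, b_7 = 7, b_8 = 8, b_9 = 3, b_{10} = 9, b_{11} = 17, b_{12} = 15, b_{13} = 6, b_{14} = 13, b_{15} = 16, b_{16} = 1, b_{17} = 0, b_{18} = 5.
Since b_{18} = b_0 = 5, the sequence is periodic with period 18.
The value 15 first appears (with i ≥ 1) at b_{12}.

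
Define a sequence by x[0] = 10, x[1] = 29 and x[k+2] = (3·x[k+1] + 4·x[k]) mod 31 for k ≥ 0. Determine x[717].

11

We have x[0] = 10; x[1] = 29; x[2] = 3; x[3] = 1; x[4] = 15; x[5] = 18; x[6] = 21; x[7] = 11; x[8] = 24; x[9] = 23; x[10] = 10; x[11] = 29.
Since (x[10], x[11]) = (x[0], x[1]) = (10, 29) (two consecutive terms determine the rest), the sequence is periodic with period 10.
So x[717] = x[0 + ((717-0) mod 10)] = x[7] = 11.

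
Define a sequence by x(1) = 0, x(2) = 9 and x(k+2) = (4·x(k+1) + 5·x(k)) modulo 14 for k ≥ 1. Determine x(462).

13

Computing terms: x(1) = 0; x(2) = 9; x(3) = 8; x(4) = 7; x(5) = 12; x(6) = 13; x(7) = 0; x(8) = 9.
The sequence repeats with period 6.
So x(462) = x(1 + ((462-1) mod 6)) = x(6) = 13.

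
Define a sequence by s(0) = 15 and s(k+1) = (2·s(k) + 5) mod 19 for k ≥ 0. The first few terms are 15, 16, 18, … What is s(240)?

We have s(0) = 15; s(1) = 16; s(2) = 18; s(3) = 3; s(4) = 11; s(5) = 8; s(6) = 2; s(7) = 9; s(8) = 4; s(9) = 13; s(10) = 12; s(11) = 10; s(12) = 6; s(13) = 17; s(14) = 1; s(15) = 7; s(16) = 0; s(17) = 5; s(18) = 15.
Since s(18) = s(0) = 15, the sequence is periodic with period 18.
(240 - 0) mod 18 = 6, so s(240) = s(6) = 2.

2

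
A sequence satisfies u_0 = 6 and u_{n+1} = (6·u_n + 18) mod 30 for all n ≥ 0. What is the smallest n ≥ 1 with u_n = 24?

Listing terms: u_0 = 6,  u_1 = 24,  u_2 = 12,  u_3 = 0,  u_4 = 18,  u_5 = 6.
The sequence repeats with period 5.
The value 24 first appears (with n ≥ 1) at u_1.

1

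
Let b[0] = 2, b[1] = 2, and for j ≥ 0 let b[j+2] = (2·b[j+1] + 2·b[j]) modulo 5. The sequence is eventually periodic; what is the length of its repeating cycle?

Computing terms: b[0] = 2, b[1] = 2, b[2] = 3, b[3] = 0, b[4] = 1, b[5] = 2, b[6] = 1, b[7] = 1, b[8] = 4, b[9] = 0, b[10] = 3, b[11] = 1, b[12] = 3, b[13] = 3, b[14] = 2, b[15] = 0, b[16] = 4, b[17] = 3, b[18] = 4, b[19] = 4, b[20] = 1, b[21] = 0, b[22] = 2, b[23] = 4, b[24] = 2, b[25] = 2.
The sequence repeats with period 24.

24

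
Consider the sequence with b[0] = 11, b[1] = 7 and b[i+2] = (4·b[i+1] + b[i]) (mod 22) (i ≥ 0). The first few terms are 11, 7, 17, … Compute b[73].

Computing terms: b[0] = 11, b[1] = 7, b[2] = 17, b[3] = 9, b[4] = 9, b[5] = 1, b[6] = 13, b[7] = 9, b[8] = 5, b[9] = 7, b[10] = 11, b[11] = 7.
The sequence repeats with period 10.
So b[73] = b[0 + ((73-0) mod 10)] = b[3] = 9.

9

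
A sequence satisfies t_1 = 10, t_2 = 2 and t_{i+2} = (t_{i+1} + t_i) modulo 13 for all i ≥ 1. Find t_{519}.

t_1 = 10, t_2 = 2, t_3 = 12, t_4 = 1, t_5 = 0, t_6 = 1, t_7 = 1, t_8 = 2, t_9 = 3, t_{10} = 5, t_{11} = 8, t_{12} = 0, t_{13} = 8, t_{14} = 8, t_{15} = 3, t_{16} = 11, t_{17} = 1, t_{18} = 12, t_{19} = 0, t_{20} = 12, t_{21} = 12, t_{22} = 11, t_{23} = 10, t_{24} = 8, t_{25} = 5, t_{26} = 0, t_{27} = 5, t_{28} = 5, t_{29} = 10, t_{30} = 2.
The sequence repeats with period 28.
So t_{519} = t_{1 + ((519-1) mod 28)} = t_{15} = 3.

3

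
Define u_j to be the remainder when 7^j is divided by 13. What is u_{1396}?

9

Computing terms: u_1 = 7; u_2 = 10; u_3 = 5; u_4 = 9; u_5 = 11; u_6 = 12; u_7 = 6; u_8 = 3; u_9 = 8; u_{10} = 4; u_{11} = 2; u_{12} = 1; u_{13} = 7.
Since u_{13} = u_1 = 7, the sequence is periodic with period 12.
(1396 - 1) mod 12 = 3, so u_{1396} = u_4 = 9.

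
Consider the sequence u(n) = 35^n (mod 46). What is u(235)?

Computing terms: u(0) = 1, u(1) = 35, u(2) = 29, u(3) = 3, u(4) = 13, u(5) = 41, u(6) = 9, u(7) = 39, u(8) = 31, u(9) = 27, u(10) = 25, u(11) = 1.
Since u(11) = u(0) = 1, the sequence is periodic with period 11.
(235 - 0) mod 11 = 4, so u(235) = u(4) = 13.

13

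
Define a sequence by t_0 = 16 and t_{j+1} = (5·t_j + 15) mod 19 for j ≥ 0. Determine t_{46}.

0

Computing terms: t_0 = 16; t_1 = 0; t_2 = 15; t_3 = 14; t_4 = 9; t_5 = 3; t_6 = 11; t_7 = 13; t_8 = 4; t_9 = 16.
Since t_9 = t_0 = 16, the sequence is periodic with period 9.
(46 - 0) mod 9 = 1, so t_{46} = t_1 = 0.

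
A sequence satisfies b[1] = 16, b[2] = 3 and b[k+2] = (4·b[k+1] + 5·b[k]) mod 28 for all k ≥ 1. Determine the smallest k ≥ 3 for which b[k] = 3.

b[1] = 16; b[2] = 3; b[3] = 8; b[4] = 19; b[5] = 4; b[6] = 27; b[7] = 16; b[8] = 3.
Since (b[7], b[8]) = (b[1], b[2]) = (16, 3) (two consecutive terms determine the rest), the sequence is periodic with period 6.
The value 3 next appears (with k ≥ 3) at b[8].

8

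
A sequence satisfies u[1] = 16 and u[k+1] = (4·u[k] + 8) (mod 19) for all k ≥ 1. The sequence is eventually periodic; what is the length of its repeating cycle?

We have u[1] = 16, u[2] = 15, u[3] = 11, u[4] = 14, u[5] = 7, u[6] = 17, u[7] = 0, u[8] = 8, u[9] = 2, u[10] = 16.
The sequence repeats with period 9.

9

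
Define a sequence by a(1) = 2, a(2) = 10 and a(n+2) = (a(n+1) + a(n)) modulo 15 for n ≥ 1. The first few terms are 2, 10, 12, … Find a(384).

2

Listing terms: a(1) = 2; a(2) = 10; a(3) = 12; a(4) = 7; a(5) = 4; a(6) = 11; a(7) = 0; a(8) = 11; a(9) = 11; a(10) = 7; a(11) = 3; a(12) = 10; a(13) = 13; a(14) = 8; a(15) = 6; a(16) = 14; a(17) = 5; a(18) = 4; a(19) = 9; a(20) = 13; a(21) = 7; a(22) = 5; a(23) = 12; a(24) = 2; a(25) = 14; a(26) = 1; a(27) = 0; a(28) = 1; a(29) = 1; a(30) = 2; a(31) = 3; a(32) = 5; a(33) = 8; a(34) = 13; a(35) = 6; a(36) = 4; a(37) = 10; a(38) = 14; a(39) = 9; a(40) = 8; a(41) = 2; a(42) = 10.
The sequence repeats with period 40.
So a(384) = a(1 + ((384-1) mod 40)) = a(24) = 2.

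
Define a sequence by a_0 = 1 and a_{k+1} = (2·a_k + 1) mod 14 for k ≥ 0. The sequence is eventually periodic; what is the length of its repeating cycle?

a_0 = 1; a_1 = 3; a_2 = 7; a_3 = 1.
Since a_3 = a_0 = 1, the sequence is periodic with period 3.

3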